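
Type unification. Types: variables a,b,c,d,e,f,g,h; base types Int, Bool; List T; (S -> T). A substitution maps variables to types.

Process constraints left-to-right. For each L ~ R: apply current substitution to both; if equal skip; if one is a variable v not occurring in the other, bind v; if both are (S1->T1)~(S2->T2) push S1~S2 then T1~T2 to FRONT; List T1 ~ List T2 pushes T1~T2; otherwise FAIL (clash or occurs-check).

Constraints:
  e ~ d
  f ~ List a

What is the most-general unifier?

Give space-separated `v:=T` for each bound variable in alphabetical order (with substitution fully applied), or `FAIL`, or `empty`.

step 1: unify e ~ d  [subst: {-} | 1 pending]
  bind e := d
step 2: unify f ~ List a  [subst: {e:=d} | 0 pending]
  bind f := List a

Answer: e:=d f:=List a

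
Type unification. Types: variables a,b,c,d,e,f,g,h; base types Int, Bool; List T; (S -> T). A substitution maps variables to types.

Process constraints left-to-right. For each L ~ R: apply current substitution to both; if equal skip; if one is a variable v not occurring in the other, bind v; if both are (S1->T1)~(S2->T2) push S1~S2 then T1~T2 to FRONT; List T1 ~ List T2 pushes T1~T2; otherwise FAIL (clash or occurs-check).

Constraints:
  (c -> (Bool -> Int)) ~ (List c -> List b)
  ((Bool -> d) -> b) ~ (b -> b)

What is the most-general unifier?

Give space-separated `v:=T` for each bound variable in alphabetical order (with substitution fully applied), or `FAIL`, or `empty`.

step 1: unify (c -> (Bool -> Int)) ~ (List c -> List b)  [subst: {-} | 1 pending]
  -> decompose arrow: push c~List c, (Bool -> Int)~List b
step 2: unify c ~ List c  [subst: {-} | 2 pending]
  occurs-check fail: c in List c

Answer: FAIL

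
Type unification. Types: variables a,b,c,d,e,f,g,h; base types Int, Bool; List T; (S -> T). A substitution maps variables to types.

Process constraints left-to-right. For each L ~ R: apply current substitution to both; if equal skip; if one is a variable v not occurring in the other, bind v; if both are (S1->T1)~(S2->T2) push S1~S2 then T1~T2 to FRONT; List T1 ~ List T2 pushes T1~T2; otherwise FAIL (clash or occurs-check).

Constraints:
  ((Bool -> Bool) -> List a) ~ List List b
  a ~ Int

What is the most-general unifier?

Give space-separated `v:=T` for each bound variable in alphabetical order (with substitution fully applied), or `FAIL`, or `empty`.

Answer: FAIL

Derivation:
step 1: unify ((Bool -> Bool) -> List a) ~ List List b  [subst: {-} | 1 pending]
  clash: ((Bool -> Bool) -> List a) vs List List b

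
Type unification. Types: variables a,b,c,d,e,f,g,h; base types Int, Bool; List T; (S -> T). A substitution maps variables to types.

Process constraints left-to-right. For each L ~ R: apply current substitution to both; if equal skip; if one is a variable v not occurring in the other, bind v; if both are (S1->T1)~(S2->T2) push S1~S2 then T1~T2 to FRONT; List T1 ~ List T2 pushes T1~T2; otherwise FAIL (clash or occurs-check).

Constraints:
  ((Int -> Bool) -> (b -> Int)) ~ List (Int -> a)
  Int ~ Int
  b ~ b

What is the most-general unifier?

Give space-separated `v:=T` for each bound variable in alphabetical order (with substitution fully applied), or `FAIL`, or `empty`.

Answer: FAIL

Derivation:
step 1: unify ((Int -> Bool) -> (b -> Int)) ~ List (Int -> a)  [subst: {-} | 2 pending]
  clash: ((Int -> Bool) -> (b -> Int)) vs List (Int -> a)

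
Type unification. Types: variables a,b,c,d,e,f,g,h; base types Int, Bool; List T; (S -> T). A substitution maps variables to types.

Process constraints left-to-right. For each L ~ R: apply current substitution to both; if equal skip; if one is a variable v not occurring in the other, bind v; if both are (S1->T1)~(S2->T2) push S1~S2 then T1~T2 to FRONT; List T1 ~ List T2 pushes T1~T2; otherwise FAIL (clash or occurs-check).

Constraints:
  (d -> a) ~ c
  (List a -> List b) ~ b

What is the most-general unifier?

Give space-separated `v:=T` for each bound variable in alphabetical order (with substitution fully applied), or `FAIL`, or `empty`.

Answer: FAIL

Derivation:
step 1: unify (d -> a) ~ c  [subst: {-} | 1 pending]
  bind c := (d -> a)
step 2: unify (List a -> List b) ~ b  [subst: {c:=(d -> a)} | 0 pending]
  occurs-check fail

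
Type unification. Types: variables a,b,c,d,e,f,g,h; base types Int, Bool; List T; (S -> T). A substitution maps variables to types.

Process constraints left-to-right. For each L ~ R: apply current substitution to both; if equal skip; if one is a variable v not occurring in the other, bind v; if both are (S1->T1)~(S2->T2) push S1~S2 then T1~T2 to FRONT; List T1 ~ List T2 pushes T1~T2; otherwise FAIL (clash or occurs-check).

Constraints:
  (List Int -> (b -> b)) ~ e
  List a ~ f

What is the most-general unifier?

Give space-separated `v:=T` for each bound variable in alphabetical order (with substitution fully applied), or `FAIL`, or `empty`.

step 1: unify (List Int -> (b -> b)) ~ e  [subst: {-} | 1 pending]
  bind e := (List Int -> (b -> b))
step 2: unify List a ~ f  [subst: {e:=(List Int -> (b -> b))} | 0 pending]
  bind f := List a

Answer: e:=(List Int -> (b -> b)) f:=List a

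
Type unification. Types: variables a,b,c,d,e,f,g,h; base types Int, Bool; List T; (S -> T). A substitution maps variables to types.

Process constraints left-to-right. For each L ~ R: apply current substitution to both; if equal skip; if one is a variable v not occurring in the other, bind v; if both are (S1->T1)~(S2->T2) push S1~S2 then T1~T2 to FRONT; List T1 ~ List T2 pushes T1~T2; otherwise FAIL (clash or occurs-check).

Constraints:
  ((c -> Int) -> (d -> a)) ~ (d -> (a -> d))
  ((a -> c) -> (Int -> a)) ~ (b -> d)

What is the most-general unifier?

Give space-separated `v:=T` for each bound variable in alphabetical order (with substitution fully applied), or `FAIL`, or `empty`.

step 1: unify ((c -> Int) -> (d -> a)) ~ (d -> (a -> d))  [subst: {-} | 1 pending]
  -> decompose arrow: push (c -> Int)~d, (d -> a)~(a -> d)
step 2: unify (c -> Int) ~ d  [subst: {-} | 2 pending]
  bind d := (c -> Int)
step 3: unify ((c -> Int) -> a) ~ (a -> (c -> Int))  [subst: {d:=(c -> Int)} | 1 pending]
  -> decompose arrow: push (c -> Int)~a, a~(c -> Int)
step 4: unify (c -> Int) ~ a  [subst: {d:=(c -> Int)} | 2 pending]
  bind a := (c -> Int)
step 5: unify (c -> Int) ~ (c -> Int)  [subst: {d:=(c -> Int), a:=(c -> Int)} | 1 pending]
  -> identical, skip
step 6: unify (((c -> Int) -> c) -> (Int -> (c -> Int))) ~ (b -> (c -> Int))  [subst: {d:=(c -> Int), a:=(c -> Int)} | 0 pending]
  -> decompose arrow: push ((c -> Int) -> c)~b, (Int -> (c -> Int))~(c -> Int)
step 7: unify ((c -> Int) -> c) ~ b  [subst: {d:=(c -> Int), a:=(c -> Int)} | 1 pending]
  bind b := ((c -> Int) -> c)
step 8: unify (Int -> (c -> Int)) ~ (c -> Int)  [subst: {d:=(c -> Int), a:=(c -> Int), b:=((c -> Int) -> c)} | 0 pending]
  -> decompose arrow: push Int~c, (c -> Int)~Int
step 9: unify Int ~ c  [subst: {d:=(c -> Int), a:=(c -> Int), b:=((c -> Int) -> c)} | 1 pending]
  bind c := Int
step 10: unify (Int -> Int) ~ Int  [subst: {d:=(c -> Int), a:=(c -> Int), b:=((c -> Int) -> c), c:=Int} | 0 pending]
  clash: (Int -> Int) vs Int

Answer: FAIL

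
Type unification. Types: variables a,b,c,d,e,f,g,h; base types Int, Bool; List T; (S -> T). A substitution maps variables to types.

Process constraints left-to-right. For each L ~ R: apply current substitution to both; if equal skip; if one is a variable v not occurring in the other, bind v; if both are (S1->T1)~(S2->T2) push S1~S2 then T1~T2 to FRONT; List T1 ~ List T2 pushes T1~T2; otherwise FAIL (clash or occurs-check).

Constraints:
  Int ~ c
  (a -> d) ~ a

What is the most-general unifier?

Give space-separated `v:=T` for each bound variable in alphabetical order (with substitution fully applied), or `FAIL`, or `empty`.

step 1: unify Int ~ c  [subst: {-} | 1 pending]
  bind c := Int
step 2: unify (a -> d) ~ a  [subst: {c:=Int} | 0 pending]
  occurs-check fail

Answer: FAIL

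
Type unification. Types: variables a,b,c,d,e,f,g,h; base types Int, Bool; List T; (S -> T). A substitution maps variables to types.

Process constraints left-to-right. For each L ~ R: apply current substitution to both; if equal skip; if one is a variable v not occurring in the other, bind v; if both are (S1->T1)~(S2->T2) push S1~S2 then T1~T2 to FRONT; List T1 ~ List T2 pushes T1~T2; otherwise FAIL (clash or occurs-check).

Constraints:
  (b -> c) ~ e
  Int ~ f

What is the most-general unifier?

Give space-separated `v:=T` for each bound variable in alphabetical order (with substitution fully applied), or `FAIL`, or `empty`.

step 1: unify (b -> c) ~ e  [subst: {-} | 1 pending]
  bind e := (b -> c)
step 2: unify Int ~ f  [subst: {e:=(b -> c)} | 0 pending]
  bind f := Int

Answer: e:=(b -> c) f:=Int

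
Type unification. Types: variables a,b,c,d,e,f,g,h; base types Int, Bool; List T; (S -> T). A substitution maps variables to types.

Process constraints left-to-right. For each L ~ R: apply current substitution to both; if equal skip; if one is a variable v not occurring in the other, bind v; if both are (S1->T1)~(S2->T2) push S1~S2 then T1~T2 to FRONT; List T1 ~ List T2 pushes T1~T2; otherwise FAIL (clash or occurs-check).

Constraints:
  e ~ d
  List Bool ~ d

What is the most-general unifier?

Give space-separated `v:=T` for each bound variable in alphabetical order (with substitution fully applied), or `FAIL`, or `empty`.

Answer: d:=List Bool e:=List Bool

Derivation:
step 1: unify e ~ d  [subst: {-} | 1 pending]
  bind e := d
step 2: unify List Bool ~ d  [subst: {e:=d} | 0 pending]
  bind d := List Bool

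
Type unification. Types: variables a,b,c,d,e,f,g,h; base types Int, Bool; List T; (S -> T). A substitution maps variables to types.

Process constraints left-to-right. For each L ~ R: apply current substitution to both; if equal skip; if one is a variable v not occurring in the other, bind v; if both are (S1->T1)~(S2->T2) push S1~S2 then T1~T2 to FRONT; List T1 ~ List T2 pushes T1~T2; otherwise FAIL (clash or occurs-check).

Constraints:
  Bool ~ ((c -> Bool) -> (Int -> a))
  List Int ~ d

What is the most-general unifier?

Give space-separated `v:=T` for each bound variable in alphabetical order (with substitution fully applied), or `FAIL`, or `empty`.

Answer: FAIL

Derivation:
step 1: unify Bool ~ ((c -> Bool) -> (Int -> a))  [subst: {-} | 1 pending]
  clash: Bool vs ((c -> Bool) -> (Int -> a))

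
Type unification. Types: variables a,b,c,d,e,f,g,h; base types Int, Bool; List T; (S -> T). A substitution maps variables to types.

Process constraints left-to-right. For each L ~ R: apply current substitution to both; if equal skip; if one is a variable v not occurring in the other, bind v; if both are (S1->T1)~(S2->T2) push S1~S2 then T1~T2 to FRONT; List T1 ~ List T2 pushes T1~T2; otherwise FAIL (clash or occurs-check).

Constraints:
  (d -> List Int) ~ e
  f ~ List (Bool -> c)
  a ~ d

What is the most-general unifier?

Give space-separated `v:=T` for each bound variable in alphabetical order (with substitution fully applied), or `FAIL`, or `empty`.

step 1: unify (d -> List Int) ~ e  [subst: {-} | 2 pending]
  bind e := (d -> List Int)
step 2: unify f ~ List (Bool -> c)  [subst: {e:=(d -> List Int)} | 1 pending]
  bind f := List (Bool -> c)
step 3: unify a ~ d  [subst: {e:=(d -> List Int), f:=List (Bool -> c)} | 0 pending]
  bind a := d

Answer: a:=d e:=(d -> List Int) f:=List (Bool -> c)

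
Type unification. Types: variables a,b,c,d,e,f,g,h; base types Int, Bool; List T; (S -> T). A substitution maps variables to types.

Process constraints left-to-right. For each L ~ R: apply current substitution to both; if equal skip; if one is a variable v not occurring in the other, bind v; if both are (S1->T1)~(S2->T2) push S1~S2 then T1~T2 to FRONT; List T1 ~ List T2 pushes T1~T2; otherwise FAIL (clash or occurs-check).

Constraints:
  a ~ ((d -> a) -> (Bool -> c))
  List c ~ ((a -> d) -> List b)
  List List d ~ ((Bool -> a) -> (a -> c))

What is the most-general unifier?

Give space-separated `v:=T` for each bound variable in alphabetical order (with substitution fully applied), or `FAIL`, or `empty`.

Answer: FAIL

Derivation:
step 1: unify a ~ ((d -> a) -> (Bool -> c))  [subst: {-} | 2 pending]
  occurs-check fail: a in ((d -> a) -> (Bool -> c))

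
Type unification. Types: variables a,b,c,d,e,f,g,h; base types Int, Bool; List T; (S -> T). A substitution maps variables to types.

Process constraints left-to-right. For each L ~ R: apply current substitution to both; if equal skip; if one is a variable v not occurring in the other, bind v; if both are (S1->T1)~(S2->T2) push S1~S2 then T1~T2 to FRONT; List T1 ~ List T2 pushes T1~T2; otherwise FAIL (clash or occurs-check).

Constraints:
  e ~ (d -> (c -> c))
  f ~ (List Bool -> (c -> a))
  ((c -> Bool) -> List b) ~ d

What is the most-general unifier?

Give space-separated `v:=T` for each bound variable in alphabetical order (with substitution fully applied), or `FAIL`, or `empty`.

step 1: unify e ~ (d -> (c -> c))  [subst: {-} | 2 pending]
  bind e := (d -> (c -> c))
step 2: unify f ~ (List Bool -> (c -> a))  [subst: {e:=(d -> (c -> c))} | 1 pending]
  bind f := (List Bool -> (c -> a))
step 3: unify ((c -> Bool) -> List b) ~ d  [subst: {e:=(d -> (c -> c)), f:=(List Bool -> (c -> a))} | 0 pending]
  bind d := ((c -> Bool) -> List b)

Answer: d:=((c -> Bool) -> List b) e:=(((c -> Bool) -> List b) -> (c -> c)) f:=(List Bool -> (c -> a))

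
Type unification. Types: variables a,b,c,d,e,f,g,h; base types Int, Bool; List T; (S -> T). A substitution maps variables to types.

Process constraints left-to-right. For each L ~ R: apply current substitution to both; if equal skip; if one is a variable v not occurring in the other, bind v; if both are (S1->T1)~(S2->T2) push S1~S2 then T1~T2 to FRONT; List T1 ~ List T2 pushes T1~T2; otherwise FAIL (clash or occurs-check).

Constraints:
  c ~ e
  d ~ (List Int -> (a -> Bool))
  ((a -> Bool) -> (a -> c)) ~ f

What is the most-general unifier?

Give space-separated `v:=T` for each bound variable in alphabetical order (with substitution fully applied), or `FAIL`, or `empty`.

Answer: c:=e d:=(List Int -> (a -> Bool)) f:=((a -> Bool) -> (a -> e))

Derivation:
step 1: unify c ~ e  [subst: {-} | 2 pending]
  bind c := e
step 2: unify d ~ (List Int -> (a -> Bool))  [subst: {c:=e} | 1 pending]
  bind d := (List Int -> (a -> Bool))
step 3: unify ((a -> Bool) -> (a -> e)) ~ f  [subst: {c:=e, d:=(List Int -> (a -> Bool))} | 0 pending]
  bind f := ((a -> Bool) -> (a -> e))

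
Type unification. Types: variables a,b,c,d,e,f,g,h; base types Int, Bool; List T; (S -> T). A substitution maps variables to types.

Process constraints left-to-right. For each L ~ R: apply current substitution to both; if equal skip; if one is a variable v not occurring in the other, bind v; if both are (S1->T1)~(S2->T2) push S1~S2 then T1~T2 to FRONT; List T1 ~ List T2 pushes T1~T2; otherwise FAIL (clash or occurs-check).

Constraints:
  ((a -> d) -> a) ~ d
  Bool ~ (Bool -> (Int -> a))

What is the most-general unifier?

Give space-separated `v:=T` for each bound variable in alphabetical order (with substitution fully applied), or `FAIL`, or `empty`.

step 1: unify ((a -> d) -> a) ~ d  [subst: {-} | 1 pending]
  occurs-check fail

Answer: FAIL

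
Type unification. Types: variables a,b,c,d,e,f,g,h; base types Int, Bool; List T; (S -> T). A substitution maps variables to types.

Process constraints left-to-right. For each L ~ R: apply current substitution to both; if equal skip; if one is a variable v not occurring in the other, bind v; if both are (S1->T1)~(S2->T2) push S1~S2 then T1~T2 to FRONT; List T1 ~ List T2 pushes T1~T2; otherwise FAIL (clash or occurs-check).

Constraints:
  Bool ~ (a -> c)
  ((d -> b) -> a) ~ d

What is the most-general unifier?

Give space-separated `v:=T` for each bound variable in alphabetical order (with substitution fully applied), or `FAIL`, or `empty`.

step 1: unify Bool ~ (a -> c)  [subst: {-} | 1 pending]
  clash: Bool vs (a -> c)

Answer: FAIL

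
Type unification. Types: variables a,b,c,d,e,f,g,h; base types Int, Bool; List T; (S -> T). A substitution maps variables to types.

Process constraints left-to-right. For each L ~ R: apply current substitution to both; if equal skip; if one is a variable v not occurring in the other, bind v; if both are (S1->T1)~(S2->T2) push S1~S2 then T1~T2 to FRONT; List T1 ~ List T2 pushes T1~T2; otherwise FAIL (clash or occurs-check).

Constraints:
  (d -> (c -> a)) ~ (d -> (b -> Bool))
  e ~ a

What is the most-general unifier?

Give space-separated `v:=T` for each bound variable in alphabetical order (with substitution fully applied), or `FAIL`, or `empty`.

step 1: unify (d -> (c -> a)) ~ (d -> (b -> Bool))  [subst: {-} | 1 pending]
  -> decompose arrow: push d~d, (c -> a)~(b -> Bool)
step 2: unify d ~ d  [subst: {-} | 2 pending]
  -> identical, skip
step 3: unify (c -> a) ~ (b -> Bool)  [subst: {-} | 1 pending]
  -> decompose arrow: push c~b, a~Bool
step 4: unify c ~ b  [subst: {-} | 2 pending]
  bind c := b
step 5: unify a ~ Bool  [subst: {c:=b} | 1 pending]
  bind a := Bool
step 6: unify e ~ Bool  [subst: {c:=b, a:=Bool} | 0 pending]
  bind e := Bool

Answer: a:=Bool c:=b e:=Bool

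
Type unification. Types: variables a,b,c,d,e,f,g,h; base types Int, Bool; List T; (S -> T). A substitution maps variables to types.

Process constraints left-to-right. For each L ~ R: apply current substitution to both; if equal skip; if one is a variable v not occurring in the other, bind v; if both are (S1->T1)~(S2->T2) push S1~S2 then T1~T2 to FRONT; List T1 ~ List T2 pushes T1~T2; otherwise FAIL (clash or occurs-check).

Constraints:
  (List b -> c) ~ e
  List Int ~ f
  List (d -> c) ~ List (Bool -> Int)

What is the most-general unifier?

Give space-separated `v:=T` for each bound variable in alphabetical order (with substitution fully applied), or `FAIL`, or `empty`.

step 1: unify (List b -> c) ~ e  [subst: {-} | 2 pending]
  bind e := (List b -> c)
step 2: unify List Int ~ f  [subst: {e:=(List b -> c)} | 1 pending]
  bind f := List Int
step 3: unify List (d -> c) ~ List (Bool -> Int)  [subst: {e:=(List b -> c), f:=List Int} | 0 pending]
  -> decompose List: push (d -> c)~(Bool -> Int)
step 4: unify (d -> c) ~ (Bool -> Int)  [subst: {e:=(List b -> c), f:=List Int} | 0 pending]
  -> decompose arrow: push d~Bool, c~Int
step 5: unify d ~ Bool  [subst: {e:=(List b -> c), f:=List Int} | 1 pending]
  bind d := Bool
step 6: unify c ~ Int  [subst: {e:=(List b -> c), f:=List Int, d:=Bool} | 0 pending]
  bind c := Int

Answer: c:=Int d:=Bool e:=(List b -> Int) f:=List Int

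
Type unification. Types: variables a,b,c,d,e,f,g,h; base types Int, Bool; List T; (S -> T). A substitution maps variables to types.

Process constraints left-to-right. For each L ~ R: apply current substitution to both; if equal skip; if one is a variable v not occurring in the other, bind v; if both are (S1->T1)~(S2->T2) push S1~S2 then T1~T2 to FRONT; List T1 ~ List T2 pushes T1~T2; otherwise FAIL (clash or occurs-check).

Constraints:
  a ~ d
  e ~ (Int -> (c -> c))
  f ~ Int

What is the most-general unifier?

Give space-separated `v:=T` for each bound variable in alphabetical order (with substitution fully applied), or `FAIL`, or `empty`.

step 1: unify a ~ d  [subst: {-} | 2 pending]
  bind a := d
step 2: unify e ~ (Int -> (c -> c))  [subst: {a:=d} | 1 pending]
  bind e := (Int -> (c -> c))
step 3: unify f ~ Int  [subst: {a:=d, e:=(Int -> (c -> c))} | 0 pending]
  bind f := Int

Answer: a:=d e:=(Int -> (c -> c)) f:=Int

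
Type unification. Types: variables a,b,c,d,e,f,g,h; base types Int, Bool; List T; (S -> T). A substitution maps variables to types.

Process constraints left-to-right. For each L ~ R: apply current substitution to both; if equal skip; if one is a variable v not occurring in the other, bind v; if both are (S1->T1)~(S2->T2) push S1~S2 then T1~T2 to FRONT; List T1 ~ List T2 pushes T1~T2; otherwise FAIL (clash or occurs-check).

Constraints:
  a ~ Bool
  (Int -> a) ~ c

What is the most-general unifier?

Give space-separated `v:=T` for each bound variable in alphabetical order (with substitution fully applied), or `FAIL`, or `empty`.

Answer: a:=Bool c:=(Int -> Bool)

Derivation:
step 1: unify a ~ Bool  [subst: {-} | 1 pending]
  bind a := Bool
step 2: unify (Int -> Bool) ~ c  [subst: {a:=Bool} | 0 pending]
  bind c := (Int -> Bool)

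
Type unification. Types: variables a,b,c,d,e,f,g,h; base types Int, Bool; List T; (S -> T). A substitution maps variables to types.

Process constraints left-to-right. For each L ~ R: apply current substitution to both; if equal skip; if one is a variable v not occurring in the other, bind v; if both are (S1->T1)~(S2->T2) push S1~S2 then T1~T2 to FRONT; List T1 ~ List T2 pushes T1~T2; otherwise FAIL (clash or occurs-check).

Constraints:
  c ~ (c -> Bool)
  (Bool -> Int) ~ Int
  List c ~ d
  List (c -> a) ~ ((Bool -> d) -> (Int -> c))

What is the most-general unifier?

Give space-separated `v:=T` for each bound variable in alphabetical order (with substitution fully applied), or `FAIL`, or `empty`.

step 1: unify c ~ (c -> Bool)  [subst: {-} | 3 pending]
  occurs-check fail: c in (c -> Bool)

Answer: FAIL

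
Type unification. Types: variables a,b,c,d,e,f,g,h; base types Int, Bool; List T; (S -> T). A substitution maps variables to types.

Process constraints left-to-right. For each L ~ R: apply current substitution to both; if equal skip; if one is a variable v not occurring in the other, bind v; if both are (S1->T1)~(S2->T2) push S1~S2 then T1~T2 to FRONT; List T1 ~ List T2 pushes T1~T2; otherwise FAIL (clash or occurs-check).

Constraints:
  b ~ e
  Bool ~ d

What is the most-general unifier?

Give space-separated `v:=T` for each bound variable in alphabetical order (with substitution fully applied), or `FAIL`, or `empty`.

step 1: unify b ~ e  [subst: {-} | 1 pending]
  bind b := e
step 2: unify Bool ~ d  [subst: {b:=e} | 0 pending]
  bind d := Bool

Answer: b:=e d:=Bool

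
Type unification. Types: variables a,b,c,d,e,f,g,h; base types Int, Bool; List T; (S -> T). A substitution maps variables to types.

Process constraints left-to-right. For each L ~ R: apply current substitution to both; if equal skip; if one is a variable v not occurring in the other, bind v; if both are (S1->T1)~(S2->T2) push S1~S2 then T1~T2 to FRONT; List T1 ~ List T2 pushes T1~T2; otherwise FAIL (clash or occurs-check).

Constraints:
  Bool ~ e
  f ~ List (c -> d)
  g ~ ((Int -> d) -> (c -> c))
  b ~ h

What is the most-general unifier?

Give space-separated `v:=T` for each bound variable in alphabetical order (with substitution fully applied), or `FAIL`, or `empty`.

Answer: b:=h e:=Bool f:=List (c -> d) g:=((Int -> d) -> (c -> c))

Derivation:
step 1: unify Bool ~ e  [subst: {-} | 3 pending]
  bind e := Bool
step 2: unify f ~ List (c -> d)  [subst: {e:=Bool} | 2 pending]
  bind f := List (c -> d)
step 3: unify g ~ ((Int -> d) -> (c -> c))  [subst: {e:=Bool, f:=List (c -> d)} | 1 pending]
  bind g := ((Int -> d) -> (c -> c))
step 4: unify b ~ h  [subst: {e:=Bool, f:=List (c -> d), g:=((Int -> d) -> (c -> c))} | 0 pending]
  bind b := h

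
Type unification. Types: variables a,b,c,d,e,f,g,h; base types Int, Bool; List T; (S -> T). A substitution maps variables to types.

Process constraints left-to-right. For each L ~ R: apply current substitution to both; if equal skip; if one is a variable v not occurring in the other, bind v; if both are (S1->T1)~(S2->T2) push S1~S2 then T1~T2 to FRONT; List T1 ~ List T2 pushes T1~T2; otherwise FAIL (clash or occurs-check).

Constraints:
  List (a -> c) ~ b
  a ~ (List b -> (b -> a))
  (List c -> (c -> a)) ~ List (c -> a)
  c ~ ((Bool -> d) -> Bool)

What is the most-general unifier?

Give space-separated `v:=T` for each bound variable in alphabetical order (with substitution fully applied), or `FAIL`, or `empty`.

step 1: unify List (a -> c) ~ b  [subst: {-} | 3 pending]
  bind b := List (a -> c)
step 2: unify a ~ (List List (a -> c) -> (List (a -> c) -> a))  [subst: {b:=List (a -> c)} | 2 pending]
  occurs-check fail: a in (List List (a -> c) -> (List (a -> c) -> a))

Answer: FAIL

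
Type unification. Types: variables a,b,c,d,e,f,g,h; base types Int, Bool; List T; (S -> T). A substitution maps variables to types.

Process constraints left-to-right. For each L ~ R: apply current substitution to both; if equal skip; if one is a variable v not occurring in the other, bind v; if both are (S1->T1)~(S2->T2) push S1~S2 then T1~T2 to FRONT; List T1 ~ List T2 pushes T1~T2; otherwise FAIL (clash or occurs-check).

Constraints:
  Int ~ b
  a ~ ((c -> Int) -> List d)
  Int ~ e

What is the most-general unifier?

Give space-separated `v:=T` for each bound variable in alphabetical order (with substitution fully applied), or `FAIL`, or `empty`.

Answer: a:=((c -> Int) -> List d) b:=Int e:=Int

Derivation:
step 1: unify Int ~ b  [subst: {-} | 2 pending]
  bind b := Int
step 2: unify a ~ ((c -> Int) -> List d)  [subst: {b:=Int} | 1 pending]
  bind a := ((c -> Int) -> List d)
step 3: unify Int ~ e  [subst: {b:=Int, a:=((c -> Int) -> List d)} | 0 pending]
  bind e := Int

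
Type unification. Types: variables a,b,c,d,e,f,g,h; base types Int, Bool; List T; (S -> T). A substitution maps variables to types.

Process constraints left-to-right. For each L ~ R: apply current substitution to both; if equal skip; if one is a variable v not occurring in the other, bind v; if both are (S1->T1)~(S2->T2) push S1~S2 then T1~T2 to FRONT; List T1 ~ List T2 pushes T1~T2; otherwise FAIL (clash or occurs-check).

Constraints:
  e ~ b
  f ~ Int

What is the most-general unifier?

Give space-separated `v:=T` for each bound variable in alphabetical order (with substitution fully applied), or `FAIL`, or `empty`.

step 1: unify e ~ b  [subst: {-} | 1 pending]
  bind e := b
step 2: unify f ~ Int  [subst: {e:=b} | 0 pending]
  bind f := Int

Answer: e:=b f:=Int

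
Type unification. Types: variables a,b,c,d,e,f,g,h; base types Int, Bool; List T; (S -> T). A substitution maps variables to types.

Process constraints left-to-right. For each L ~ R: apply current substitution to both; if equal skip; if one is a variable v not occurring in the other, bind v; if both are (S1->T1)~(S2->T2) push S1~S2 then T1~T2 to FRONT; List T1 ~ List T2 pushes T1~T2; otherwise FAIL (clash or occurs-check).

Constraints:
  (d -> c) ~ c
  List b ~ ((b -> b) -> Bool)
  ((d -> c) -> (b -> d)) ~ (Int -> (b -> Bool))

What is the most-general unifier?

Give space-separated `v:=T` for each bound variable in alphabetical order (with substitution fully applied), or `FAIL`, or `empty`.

Answer: FAIL

Derivation:
step 1: unify (d -> c) ~ c  [subst: {-} | 2 pending]
  occurs-check fail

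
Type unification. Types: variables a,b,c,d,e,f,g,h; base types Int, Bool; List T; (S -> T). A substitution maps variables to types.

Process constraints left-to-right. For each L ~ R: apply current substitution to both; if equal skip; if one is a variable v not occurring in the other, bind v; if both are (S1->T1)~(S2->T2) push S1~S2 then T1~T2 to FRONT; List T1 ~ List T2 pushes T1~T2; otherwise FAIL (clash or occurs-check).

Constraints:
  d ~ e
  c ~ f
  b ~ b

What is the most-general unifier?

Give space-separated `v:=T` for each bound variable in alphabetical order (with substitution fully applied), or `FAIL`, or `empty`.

Answer: c:=f d:=e

Derivation:
step 1: unify d ~ e  [subst: {-} | 2 pending]
  bind d := e
step 2: unify c ~ f  [subst: {d:=e} | 1 pending]
  bind c := f
step 3: unify b ~ b  [subst: {d:=e, c:=f} | 0 pending]
  -> identical, skip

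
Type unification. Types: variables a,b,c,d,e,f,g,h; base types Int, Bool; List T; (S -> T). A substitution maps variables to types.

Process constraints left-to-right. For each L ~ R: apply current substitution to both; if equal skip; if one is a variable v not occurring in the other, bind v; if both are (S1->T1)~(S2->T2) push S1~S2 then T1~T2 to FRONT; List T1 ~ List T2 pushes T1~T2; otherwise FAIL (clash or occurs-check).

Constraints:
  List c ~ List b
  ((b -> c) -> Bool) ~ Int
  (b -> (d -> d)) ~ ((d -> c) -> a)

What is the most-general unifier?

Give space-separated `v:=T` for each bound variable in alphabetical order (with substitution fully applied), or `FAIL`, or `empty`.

step 1: unify List c ~ List b  [subst: {-} | 2 pending]
  -> decompose List: push c~b
step 2: unify c ~ b  [subst: {-} | 2 pending]
  bind c := b
step 3: unify ((b -> b) -> Bool) ~ Int  [subst: {c:=b} | 1 pending]
  clash: ((b -> b) -> Bool) vs Int

Answer: FAIL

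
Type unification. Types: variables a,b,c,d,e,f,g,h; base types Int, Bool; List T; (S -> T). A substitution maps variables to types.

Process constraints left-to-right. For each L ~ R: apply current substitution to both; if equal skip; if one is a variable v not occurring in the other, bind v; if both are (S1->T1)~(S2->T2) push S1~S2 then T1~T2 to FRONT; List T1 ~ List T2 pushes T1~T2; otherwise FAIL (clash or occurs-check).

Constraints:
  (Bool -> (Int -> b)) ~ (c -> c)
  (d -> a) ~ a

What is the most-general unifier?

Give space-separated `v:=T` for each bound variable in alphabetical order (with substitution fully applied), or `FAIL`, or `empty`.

Answer: FAIL

Derivation:
step 1: unify (Bool -> (Int -> b)) ~ (c -> c)  [subst: {-} | 1 pending]
  -> decompose arrow: push Bool~c, (Int -> b)~c
step 2: unify Bool ~ c  [subst: {-} | 2 pending]
  bind c := Bool
step 3: unify (Int -> b) ~ Bool  [subst: {c:=Bool} | 1 pending]
  clash: (Int -> b) vs Bool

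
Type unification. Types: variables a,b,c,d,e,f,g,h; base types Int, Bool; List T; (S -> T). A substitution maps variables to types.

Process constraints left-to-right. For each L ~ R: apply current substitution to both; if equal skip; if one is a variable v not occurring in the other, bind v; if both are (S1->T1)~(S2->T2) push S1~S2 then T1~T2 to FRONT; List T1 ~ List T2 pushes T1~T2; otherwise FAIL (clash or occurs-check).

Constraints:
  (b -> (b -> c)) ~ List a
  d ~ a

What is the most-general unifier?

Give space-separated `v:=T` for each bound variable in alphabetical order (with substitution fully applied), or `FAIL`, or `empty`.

step 1: unify (b -> (b -> c)) ~ List a  [subst: {-} | 1 pending]
  clash: (b -> (b -> c)) vs List a

Answer: FAIL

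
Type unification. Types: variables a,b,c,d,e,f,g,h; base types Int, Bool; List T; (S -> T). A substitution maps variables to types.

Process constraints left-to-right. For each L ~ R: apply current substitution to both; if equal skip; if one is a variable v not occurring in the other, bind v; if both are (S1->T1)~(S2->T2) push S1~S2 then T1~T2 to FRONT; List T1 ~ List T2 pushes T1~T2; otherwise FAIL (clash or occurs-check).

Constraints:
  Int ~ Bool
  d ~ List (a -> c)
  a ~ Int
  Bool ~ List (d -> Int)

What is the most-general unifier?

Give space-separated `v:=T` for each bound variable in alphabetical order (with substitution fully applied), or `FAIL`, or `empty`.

step 1: unify Int ~ Bool  [subst: {-} | 3 pending]
  clash: Int vs Bool

Answer: FAIL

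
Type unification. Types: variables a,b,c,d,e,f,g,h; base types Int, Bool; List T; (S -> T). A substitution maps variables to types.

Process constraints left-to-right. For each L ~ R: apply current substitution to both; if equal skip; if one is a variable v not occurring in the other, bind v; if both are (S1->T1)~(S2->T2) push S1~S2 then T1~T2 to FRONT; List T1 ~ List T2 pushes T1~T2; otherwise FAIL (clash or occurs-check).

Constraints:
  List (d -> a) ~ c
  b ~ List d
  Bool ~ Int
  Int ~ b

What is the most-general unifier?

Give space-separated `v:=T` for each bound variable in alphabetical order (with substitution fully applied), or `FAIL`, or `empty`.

Answer: FAIL

Derivation:
step 1: unify List (d -> a) ~ c  [subst: {-} | 3 pending]
  bind c := List (d -> a)
step 2: unify b ~ List d  [subst: {c:=List (d -> a)} | 2 pending]
  bind b := List d
step 3: unify Bool ~ Int  [subst: {c:=List (d -> a), b:=List d} | 1 pending]
  clash: Bool vs Int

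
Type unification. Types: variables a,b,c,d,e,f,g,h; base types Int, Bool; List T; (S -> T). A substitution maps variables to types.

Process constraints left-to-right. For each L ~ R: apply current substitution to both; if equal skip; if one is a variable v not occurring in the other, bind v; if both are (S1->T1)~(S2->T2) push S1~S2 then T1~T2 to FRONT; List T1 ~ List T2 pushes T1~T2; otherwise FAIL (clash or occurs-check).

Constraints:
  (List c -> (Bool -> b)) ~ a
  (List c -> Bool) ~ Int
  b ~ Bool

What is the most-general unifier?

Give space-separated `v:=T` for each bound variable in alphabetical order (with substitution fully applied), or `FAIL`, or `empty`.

Answer: FAIL

Derivation:
step 1: unify (List c -> (Bool -> b)) ~ a  [subst: {-} | 2 pending]
  bind a := (List c -> (Bool -> b))
step 2: unify (List c -> Bool) ~ Int  [subst: {a:=(List c -> (Bool -> b))} | 1 pending]
  clash: (List c -> Bool) vs Int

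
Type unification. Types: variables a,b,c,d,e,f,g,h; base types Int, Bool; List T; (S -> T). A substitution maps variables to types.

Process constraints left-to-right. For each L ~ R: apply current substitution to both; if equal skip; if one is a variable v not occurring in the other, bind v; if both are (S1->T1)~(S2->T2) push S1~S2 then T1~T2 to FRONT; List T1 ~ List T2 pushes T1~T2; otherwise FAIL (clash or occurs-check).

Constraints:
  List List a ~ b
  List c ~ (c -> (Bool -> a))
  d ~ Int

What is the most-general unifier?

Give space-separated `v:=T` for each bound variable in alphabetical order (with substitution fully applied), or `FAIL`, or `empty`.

step 1: unify List List a ~ b  [subst: {-} | 2 pending]
  bind b := List List a
step 2: unify List c ~ (c -> (Bool -> a))  [subst: {b:=List List a} | 1 pending]
  clash: List c vs (c -> (Bool -> a))

Answer: FAIL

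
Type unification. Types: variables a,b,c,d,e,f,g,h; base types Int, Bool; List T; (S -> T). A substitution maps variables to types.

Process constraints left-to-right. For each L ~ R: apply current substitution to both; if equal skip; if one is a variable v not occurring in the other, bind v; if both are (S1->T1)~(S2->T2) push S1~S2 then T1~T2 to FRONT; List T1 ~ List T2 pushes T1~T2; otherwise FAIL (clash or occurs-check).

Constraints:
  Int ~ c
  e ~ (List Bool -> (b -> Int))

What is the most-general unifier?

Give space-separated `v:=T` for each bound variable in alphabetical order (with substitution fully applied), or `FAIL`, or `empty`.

step 1: unify Int ~ c  [subst: {-} | 1 pending]
  bind c := Int
step 2: unify e ~ (List Bool -> (b -> Int))  [subst: {c:=Int} | 0 pending]
  bind e := (List Bool -> (b -> Int))

Answer: c:=Int e:=(List Bool -> (b -> Int))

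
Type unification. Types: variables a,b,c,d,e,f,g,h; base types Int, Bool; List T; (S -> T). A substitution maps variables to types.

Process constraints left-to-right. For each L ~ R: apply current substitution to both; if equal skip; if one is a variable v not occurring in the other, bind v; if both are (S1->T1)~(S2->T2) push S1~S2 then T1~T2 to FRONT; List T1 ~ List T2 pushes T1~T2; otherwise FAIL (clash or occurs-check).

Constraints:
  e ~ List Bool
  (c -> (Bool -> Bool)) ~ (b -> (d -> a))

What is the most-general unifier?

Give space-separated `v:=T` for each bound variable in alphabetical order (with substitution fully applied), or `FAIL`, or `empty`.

Answer: a:=Bool c:=b d:=Bool e:=List Bool

Derivation:
step 1: unify e ~ List Bool  [subst: {-} | 1 pending]
  bind e := List Bool
step 2: unify (c -> (Bool -> Bool)) ~ (b -> (d -> a))  [subst: {e:=List Bool} | 0 pending]
  -> decompose arrow: push c~b, (Bool -> Bool)~(d -> a)
step 3: unify c ~ b  [subst: {e:=List Bool} | 1 pending]
  bind c := b
step 4: unify (Bool -> Bool) ~ (d -> a)  [subst: {e:=List Bool, c:=b} | 0 pending]
  -> decompose arrow: push Bool~d, Bool~a
step 5: unify Bool ~ d  [subst: {e:=List Bool, c:=b} | 1 pending]
  bind d := Bool
step 6: unify Bool ~ a  [subst: {e:=List Bool, c:=b, d:=Bool} | 0 pending]
  bind a := Bool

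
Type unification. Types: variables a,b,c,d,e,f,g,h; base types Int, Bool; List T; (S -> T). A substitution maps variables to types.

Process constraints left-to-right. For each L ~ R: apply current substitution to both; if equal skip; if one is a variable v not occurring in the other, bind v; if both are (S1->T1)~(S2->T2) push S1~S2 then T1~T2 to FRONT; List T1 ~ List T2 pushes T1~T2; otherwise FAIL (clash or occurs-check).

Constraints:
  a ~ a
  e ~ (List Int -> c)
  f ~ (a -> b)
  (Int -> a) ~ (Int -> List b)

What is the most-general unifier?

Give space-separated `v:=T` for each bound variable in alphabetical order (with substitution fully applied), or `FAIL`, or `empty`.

Answer: a:=List b e:=(List Int -> c) f:=(List b -> b)

Derivation:
step 1: unify a ~ a  [subst: {-} | 3 pending]
  -> identical, skip
step 2: unify e ~ (List Int -> c)  [subst: {-} | 2 pending]
  bind e := (List Int -> c)
step 3: unify f ~ (a -> b)  [subst: {e:=(List Int -> c)} | 1 pending]
  bind f := (a -> b)
step 4: unify (Int -> a) ~ (Int -> List b)  [subst: {e:=(List Int -> c), f:=(a -> b)} | 0 pending]
  -> decompose arrow: push Int~Int, a~List b
step 5: unify Int ~ Int  [subst: {e:=(List Int -> c), f:=(a -> b)} | 1 pending]
  -> identical, skip
step 6: unify a ~ List b  [subst: {e:=(List Int -> c), f:=(a -> b)} | 0 pending]
  bind a := List b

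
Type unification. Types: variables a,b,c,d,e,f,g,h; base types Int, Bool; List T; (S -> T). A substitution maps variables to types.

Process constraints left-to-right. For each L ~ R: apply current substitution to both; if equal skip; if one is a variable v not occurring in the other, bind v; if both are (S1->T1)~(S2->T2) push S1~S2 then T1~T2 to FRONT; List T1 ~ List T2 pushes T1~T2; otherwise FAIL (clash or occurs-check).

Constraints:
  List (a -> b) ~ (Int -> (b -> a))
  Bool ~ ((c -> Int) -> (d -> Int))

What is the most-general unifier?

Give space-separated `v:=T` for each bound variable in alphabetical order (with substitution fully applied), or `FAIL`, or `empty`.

Answer: FAIL

Derivation:
step 1: unify List (a -> b) ~ (Int -> (b -> a))  [subst: {-} | 1 pending]
  clash: List (a -> b) vs (Int -> (b -> a))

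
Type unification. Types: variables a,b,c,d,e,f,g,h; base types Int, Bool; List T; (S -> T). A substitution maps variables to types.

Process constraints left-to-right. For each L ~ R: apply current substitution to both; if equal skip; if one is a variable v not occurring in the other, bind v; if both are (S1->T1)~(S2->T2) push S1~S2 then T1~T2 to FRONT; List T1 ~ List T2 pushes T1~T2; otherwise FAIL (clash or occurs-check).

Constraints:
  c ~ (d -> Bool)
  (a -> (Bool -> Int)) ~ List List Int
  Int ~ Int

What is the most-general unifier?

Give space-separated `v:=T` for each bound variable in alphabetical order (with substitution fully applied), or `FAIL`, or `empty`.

Answer: FAIL

Derivation:
step 1: unify c ~ (d -> Bool)  [subst: {-} | 2 pending]
  bind c := (d -> Bool)
step 2: unify (a -> (Bool -> Int)) ~ List List Int  [subst: {c:=(d -> Bool)} | 1 pending]
  clash: (a -> (Bool -> Int)) vs List List Int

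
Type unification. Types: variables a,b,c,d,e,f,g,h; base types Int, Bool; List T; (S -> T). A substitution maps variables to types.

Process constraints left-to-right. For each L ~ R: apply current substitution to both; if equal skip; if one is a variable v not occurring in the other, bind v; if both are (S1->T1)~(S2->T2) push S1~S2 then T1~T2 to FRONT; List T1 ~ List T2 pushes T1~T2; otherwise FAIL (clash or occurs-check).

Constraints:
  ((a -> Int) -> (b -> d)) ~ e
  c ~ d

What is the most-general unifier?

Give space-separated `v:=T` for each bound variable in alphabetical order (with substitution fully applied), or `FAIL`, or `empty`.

Answer: c:=d e:=((a -> Int) -> (b -> d))

Derivation:
step 1: unify ((a -> Int) -> (b -> d)) ~ e  [subst: {-} | 1 pending]
  bind e := ((a -> Int) -> (b -> d))
step 2: unify c ~ d  [subst: {e:=((a -> Int) -> (b -> d))} | 0 pending]
  bind c := d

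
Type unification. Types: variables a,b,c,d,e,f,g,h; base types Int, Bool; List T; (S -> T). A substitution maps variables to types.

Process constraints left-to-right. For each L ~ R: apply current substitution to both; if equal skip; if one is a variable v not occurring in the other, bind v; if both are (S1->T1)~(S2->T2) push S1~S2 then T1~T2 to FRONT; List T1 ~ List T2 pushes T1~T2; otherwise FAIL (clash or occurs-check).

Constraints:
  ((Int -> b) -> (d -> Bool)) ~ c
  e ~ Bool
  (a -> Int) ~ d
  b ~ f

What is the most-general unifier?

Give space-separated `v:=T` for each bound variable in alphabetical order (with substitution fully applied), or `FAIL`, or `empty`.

step 1: unify ((Int -> b) -> (d -> Bool)) ~ c  [subst: {-} | 3 pending]
  bind c := ((Int -> b) -> (d -> Bool))
step 2: unify e ~ Bool  [subst: {c:=((Int -> b) -> (d -> Bool))} | 2 pending]
  bind e := Bool
step 3: unify (a -> Int) ~ d  [subst: {c:=((Int -> b) -> (d -> Bool)), e:=Bool} | 1 pending]
  bind d := (a -> Int)
step 4: unify b ~ f  [subst: {c:=((Int -> b) -> (d -> Bool)), e:=Bool, d:=(a -> Int)} | 0 pending]
  bind b := f

Answer: b:=f c:=((Int -> f) -> ((a -> Int) -> Bool)) d:=(a -> Int) e:=Bool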